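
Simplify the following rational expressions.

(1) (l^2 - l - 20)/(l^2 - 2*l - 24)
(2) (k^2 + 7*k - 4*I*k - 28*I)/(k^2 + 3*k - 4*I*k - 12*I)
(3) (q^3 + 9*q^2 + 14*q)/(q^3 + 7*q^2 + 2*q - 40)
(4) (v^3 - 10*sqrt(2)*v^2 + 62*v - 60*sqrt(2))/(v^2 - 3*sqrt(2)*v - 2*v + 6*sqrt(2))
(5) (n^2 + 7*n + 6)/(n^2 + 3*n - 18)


(1) = (l - 5)/(l - 6)
(2) = (k + 7)/(k + 3)
(3) = (q^3 + 9*q^2 + 14*q)/(q^3 + 7*q^2 + 2*q - 40)
(4) = (v^2 - 7*sqrt(2)*v + 20)/(v - 2)
(5) = (n + 1)/(n - 3)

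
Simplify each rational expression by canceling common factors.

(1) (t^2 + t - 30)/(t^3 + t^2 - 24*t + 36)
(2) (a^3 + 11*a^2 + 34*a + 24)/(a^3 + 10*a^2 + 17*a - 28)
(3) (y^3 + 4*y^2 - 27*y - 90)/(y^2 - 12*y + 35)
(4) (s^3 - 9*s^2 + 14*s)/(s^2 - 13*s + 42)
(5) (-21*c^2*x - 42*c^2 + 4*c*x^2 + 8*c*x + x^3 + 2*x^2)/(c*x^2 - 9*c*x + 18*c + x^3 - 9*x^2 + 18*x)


(1) = (t - 5)/(t^2 - 5*t + 6)
(2) = (a^2 + 7*a + 6)/(a^2 + 6*a - 7)
(3) = (y^2 + 9*y + 18)/(y - 7)
(4) = (s^2 - 2*s)/(s - 6)
(5) = (-21*c^2*x - 42*c^2 + 4*c*x^2 + 8*c*x + x^3 + 2*x^2)/(c*x^2 - 9*c*x + 18*c + x^3 - 9*x^2 + 18*x)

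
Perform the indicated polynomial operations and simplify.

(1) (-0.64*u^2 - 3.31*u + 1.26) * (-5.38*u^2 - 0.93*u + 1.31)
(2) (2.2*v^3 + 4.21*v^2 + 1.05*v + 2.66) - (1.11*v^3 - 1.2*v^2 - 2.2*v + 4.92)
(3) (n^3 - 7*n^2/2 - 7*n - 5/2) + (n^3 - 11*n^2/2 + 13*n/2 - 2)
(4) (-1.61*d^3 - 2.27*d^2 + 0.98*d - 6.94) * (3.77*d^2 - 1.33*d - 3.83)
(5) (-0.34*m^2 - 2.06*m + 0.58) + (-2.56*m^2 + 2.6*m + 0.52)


(1) = 3.4432*u^4 + 18.403*u^3 - 4.5389*u^2 - 5.5079*u + 1.6506
(2) = 1.09*v^3 + 5.41*v^2 + 3.25*v - 2.26
(3) = 2*n^3 - 9*n^2 - n/2 - 9/2
(4) = -6.0697*d^5 - 6.4166*d^4 + 12.88*d^3 - 18.7731*d^2 + 5.4768*d + 26.5802
(5) = -2.9*m^2 + 0.54*m + 1.1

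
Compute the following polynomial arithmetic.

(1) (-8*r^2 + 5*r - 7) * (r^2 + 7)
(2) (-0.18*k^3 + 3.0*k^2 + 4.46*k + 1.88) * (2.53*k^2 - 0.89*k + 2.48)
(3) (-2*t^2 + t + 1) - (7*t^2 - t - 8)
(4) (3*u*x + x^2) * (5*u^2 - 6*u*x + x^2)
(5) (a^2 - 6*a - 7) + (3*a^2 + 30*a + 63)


(1) = -8*r^4 + 5*r^3 - 63*r^2 + 35*r - 49
(2) = -0.4554*k^5 + 7.7502*k^4 + 8.1674*k^3 + 8.227*k^2 + 9.3876*k + 4.6624
(3) = -9*t^2 + 2*t + 9
(4) = 15*u^3*x - 13*u^2*x^2 - 3*u*x^3 + x^4
(5) = 4*a^2 + 24*a + 56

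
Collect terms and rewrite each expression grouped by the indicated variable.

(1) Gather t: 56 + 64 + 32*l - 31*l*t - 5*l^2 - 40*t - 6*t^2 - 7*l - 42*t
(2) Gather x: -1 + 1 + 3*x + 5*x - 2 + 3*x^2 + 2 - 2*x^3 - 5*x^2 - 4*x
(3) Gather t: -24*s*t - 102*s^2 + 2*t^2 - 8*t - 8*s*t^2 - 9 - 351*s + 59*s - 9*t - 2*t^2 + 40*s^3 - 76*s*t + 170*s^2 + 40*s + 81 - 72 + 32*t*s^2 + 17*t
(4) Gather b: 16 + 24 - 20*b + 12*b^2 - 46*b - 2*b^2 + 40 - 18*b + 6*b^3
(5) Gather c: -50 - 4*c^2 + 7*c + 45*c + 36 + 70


(1) = -5*l^2 + 25*l - 6*t^2 + t*(-31*l - 82) + 120
(2) = -2*x^3 - 2*x^2 + 4*x
(3) = 40*s^3 + 68*s^2 - 8*s*t^2 - 252*s + t*(32*s^2 - 100*s)
(4) = 6*b^3 + 10*b^2 - 84*b + 80
(5) = -4*c^2 + 52*c + 56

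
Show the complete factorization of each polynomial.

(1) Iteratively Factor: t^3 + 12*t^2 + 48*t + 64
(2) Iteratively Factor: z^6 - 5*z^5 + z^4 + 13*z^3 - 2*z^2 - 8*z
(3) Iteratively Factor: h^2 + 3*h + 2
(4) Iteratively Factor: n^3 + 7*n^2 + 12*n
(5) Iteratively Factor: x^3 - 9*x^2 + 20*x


(1) = (t + 4)*(t^2 + 8*t + 16) = (t + 4)^2*(t + 4)
(2) = (z - 4)*(z^5 - z^4 - 3*z^3 + z^2 + 2*z) = (z - 4)*(z + 1)*(z^4 - 2*z^3 - z^2 + 2*z) = (z - 4)*(z - 2)*(z + 1)*(z^3 - z) = z*(z - 4)*(z - 2)*(z + 1)*(z^2 - 1) = z*(z - 4)*(z - 2)*(z - 1)*(z + 1)*(z + 1)
(3) = (h + 2)*(h + 1)
(4) = (n + 3)*(n^2 + 4*n) = (n + 3)*(n + 4)*(n)
(5) = (x)*(x^2 - 9*x + 20) = x*(x - 4)*(x - 5)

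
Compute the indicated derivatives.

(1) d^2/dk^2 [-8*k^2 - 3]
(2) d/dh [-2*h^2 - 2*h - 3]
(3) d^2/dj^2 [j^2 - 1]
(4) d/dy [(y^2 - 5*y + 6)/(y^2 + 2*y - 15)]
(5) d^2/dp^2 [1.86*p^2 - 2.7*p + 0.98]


(1) = -16
(2) = -4*h - 2
(3) = 2
(4) = 7/(y^2 + 10*y + 25)
(5) = 3.72000000000000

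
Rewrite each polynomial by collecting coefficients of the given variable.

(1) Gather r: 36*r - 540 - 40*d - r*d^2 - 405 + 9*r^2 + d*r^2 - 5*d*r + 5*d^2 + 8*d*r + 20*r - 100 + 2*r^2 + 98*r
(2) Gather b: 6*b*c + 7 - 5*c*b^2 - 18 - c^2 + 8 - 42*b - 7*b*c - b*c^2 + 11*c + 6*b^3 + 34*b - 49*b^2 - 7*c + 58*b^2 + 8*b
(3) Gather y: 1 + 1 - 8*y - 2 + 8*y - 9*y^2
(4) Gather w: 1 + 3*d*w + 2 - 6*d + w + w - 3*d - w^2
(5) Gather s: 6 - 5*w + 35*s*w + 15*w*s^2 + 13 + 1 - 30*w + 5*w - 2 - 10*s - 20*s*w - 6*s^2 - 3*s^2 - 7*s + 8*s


(1) = 5*d^2 - 40*d + r^2*(d + 11) + r*(-d^2 + 3*d + 154) - 1045
(2) = 6*b^3 + b^2*(9 - 5*c) + b*(-c^2 - c) - c^2 + 4*c - 3
(3) = -9*y^2
(4) = -9*d - w^2 + w*(3*d + 2) + 3
(5) = s^2*(15*w - 9) + s*(15*w - 9) - 30*w + 18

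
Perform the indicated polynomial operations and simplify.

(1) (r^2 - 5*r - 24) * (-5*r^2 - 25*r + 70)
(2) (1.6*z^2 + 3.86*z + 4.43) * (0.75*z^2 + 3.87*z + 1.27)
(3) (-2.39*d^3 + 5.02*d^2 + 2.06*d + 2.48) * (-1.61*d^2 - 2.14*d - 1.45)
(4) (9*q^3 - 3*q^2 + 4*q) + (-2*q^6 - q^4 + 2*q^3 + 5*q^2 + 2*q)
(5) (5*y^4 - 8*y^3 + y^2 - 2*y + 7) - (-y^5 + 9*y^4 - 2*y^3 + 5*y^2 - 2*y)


(1) = -5*r^4 + 315*r^2 + 250*r - 1680
(2) = 1.2*z^4 + 9.087*z^3 + 20.2927*z^2 + 22.0463*z + 5.6261
(3) = 3.8479*d^5 - 2.9676*d^4 - 10.5939*d^3 - 15.6802*d^2 - 8.2942*d - 3.596
(4) = -2*q^6 - q^4 + 11*q^3 + 2*q^2 + 6*q
(5) = y^5 - 4*y^4 - 6*y^3 - 4*y^2 + 7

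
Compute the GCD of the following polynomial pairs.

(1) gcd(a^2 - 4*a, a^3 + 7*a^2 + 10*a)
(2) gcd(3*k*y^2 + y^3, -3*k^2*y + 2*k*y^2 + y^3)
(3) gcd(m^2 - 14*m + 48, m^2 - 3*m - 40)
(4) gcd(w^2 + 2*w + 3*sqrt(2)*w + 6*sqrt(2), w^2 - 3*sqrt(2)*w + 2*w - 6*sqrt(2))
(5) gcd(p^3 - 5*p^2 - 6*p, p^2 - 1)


(1) = a
(2) = 3*k*y + y^2
(3) = gcd((m - 8)*(m - 6), (m - 8)*(m + 5)) = m - 8
(4) = gcd((w + 2)*(w + 3*sqrt(2)), (w + 2)*(w - 3*sqrt(2))) = w + 2
(5) = p + 1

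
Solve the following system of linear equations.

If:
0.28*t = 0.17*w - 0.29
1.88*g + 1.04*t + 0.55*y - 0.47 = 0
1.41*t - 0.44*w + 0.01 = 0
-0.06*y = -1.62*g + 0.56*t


Then:
g = 0.29
t = 1.08
w = 3.49
y = -2.19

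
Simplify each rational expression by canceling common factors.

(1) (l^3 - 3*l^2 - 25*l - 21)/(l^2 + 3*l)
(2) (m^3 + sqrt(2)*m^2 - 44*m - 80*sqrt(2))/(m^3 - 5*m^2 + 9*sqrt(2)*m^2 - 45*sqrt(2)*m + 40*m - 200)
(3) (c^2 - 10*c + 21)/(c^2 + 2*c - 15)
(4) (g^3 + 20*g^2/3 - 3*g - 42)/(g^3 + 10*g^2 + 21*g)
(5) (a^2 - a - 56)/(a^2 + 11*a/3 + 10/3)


(1) = (l^2 - 6*l - 7)/l
(2) = (m^2 - 3*sqrt(2)*m - 20)/(m^2 + m*(-5 + 5*sqrt(2)) - 25*sqrt(2))
(3) = (c - 7)/(c + 5)
(4) = (3*g^2 + 11*g - 42)/(3*g^2 + 21*g)
(5) = (3*a^2 - 3*a - 168)/(3*a^2 + 11*a + 10)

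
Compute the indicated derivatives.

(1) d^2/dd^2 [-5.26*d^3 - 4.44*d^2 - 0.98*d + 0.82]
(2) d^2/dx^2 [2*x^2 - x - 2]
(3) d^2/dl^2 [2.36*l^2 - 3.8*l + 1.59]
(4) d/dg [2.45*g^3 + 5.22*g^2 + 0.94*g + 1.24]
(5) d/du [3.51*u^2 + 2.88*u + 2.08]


(1) = -31.56*d - 8.88
(2) = 4
(3) = 4.72000000000000
(4) = 7.35*g^2 + 10.44*g + 0.94
(5) = 7.02*u + 2.88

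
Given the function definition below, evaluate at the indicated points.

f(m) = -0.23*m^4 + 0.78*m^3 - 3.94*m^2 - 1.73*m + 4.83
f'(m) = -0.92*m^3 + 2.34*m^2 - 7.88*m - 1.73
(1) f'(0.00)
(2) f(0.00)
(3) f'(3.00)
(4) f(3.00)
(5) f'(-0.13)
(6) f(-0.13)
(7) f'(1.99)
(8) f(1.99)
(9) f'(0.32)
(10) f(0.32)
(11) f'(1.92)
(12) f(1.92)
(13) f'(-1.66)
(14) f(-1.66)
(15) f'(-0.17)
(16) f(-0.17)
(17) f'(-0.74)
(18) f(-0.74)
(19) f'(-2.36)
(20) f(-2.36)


(1) = -1.73
(2) = 4.83
(3) = -29.15
(4) = -33.39
(5) = -0.66
(6) = 4.99
(7) = -15.39
(8) = -11.68
(9) = -4.04
(10) = 3.90
(11) = -14.75
(12) = -10.62
(13) = 22.01
(14) = -8.47
(15) = -0.32
(16) = 5.01
(17) = 5.76
(18) = 3.57
(19) = 41.99
(20) = -30.42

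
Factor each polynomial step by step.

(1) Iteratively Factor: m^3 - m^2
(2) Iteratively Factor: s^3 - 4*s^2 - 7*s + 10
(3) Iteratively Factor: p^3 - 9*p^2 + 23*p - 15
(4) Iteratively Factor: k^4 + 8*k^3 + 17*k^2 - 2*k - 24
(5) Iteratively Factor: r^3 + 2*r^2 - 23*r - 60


(1) = (m)*(m^2 - m) = m*(m - 1)*(m)
(2) = (s - 1)*(s^2 - 3*s - 10) = (s - 1)*(s + 2)*(s - 5)
(3) = (p - 5)*(p^2 - 4*p + 3) = (p - 5)*(p - 3)*(p - 1)
(4) = (k + 4)*(k^3 + 4*k^2 + k - 6) = (k + 3)*(k + 4)*(k^2 + k - 2) = (k - 1)*(k + 3)*(k + 4)*(k + 2)
(5) = (r + 4)*(r^2 - 2*r - 15) = (r - 5)*(r + 4)*(r + 3)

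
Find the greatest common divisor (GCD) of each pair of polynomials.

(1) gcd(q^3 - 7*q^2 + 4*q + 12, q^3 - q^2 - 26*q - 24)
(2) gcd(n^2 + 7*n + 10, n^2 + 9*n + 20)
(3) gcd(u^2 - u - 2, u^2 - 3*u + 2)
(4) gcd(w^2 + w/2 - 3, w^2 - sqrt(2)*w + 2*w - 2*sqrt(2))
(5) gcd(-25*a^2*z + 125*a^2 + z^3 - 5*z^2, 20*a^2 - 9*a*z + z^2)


(1) = q^2 - 5*q - 6
(2) = gcd((n + 2)*(n + 5), (n + 4)*(n + 5)) = n + 5
(3) = gcd((u - 2)*(u + 1), (u - 2)*(u - 1)) = u - 2
(4) = gcd((w - 3/2)*(w + 2), (w + 2)*(w - sqrt(2))) = w + 2
(5) = gcd((-5*a + z)*(5*a + z)*(z - 5), (-5*a + z)*(-4*a + z)) = -5*a + z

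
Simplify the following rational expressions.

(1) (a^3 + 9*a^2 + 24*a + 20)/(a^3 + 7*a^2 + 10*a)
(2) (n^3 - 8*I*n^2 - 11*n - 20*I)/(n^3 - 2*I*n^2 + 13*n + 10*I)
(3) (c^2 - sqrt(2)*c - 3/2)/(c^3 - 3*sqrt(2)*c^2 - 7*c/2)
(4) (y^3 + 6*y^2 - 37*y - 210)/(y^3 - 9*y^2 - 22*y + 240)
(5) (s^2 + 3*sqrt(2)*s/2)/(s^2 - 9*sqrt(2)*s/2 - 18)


(1) = (a + 2)/a
(2) = (n - 4*I)/(n + 2*I)
(3) = (4*c - 6*sqrt(2))/(4*c^2 - 14*sqrt(2)*c)
(4) = (y + 7)/(y - 8)
(5) = 4*s/(4*s - 24*sqrt(2))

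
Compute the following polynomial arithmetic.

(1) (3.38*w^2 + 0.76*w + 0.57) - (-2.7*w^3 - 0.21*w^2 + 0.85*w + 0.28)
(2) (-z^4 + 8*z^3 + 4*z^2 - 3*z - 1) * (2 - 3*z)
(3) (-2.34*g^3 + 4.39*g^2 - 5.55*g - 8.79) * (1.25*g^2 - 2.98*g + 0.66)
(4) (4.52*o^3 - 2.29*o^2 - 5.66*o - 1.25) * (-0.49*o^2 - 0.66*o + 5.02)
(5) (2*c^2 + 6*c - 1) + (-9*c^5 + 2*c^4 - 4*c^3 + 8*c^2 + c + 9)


(1) = 2.7*w^3 + 3.59*w^2 - 0.09*w + 0.29
(2) = 3*z^5 - 26*z^4 + 4*z^3 + 17*z^2 - 3*z - 2
(3) = -2.925*g^5 + 12.4607*g^4 - 21.5641*g^3 + 8.4489*g^2 + 22.5312*g - 5.8014
(4) = -2.2148*o^5 - 1.8611*o^4 + 26.9752*o^3 - 7.1477*o^2 - 27.5882*o - 6.275
(5) = -9*c^5 + 2*c^4 - 4*c^3 + 10*c^2 + 7*c + 8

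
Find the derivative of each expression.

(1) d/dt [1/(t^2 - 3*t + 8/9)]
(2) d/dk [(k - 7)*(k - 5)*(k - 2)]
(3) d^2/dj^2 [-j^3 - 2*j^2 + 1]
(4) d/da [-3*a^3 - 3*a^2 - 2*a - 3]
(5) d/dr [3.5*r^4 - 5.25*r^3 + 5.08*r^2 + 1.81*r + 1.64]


(1) = 81*(3 - 2*t)/(9*t^2 - 27*t + 8)^2
(2) = 3*k^2 - 28*k + 59
(3) = -6*j - 4
(4) = -9*a^2 - 6*a - 2
(5) = 14.0*r^3 - 15.75*r^2 + 10.16*r + 1.81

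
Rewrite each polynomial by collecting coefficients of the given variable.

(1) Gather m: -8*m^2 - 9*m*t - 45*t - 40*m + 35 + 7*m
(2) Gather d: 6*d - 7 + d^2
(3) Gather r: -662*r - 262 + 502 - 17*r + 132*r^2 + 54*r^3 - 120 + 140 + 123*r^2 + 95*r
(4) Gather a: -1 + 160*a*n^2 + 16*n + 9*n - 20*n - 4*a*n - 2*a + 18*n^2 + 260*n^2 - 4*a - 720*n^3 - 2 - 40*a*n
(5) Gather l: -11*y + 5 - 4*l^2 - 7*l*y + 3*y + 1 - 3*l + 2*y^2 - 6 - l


(1) = -8*m^2 + m*(-9*t - 33) - 45*t + 35
(2) = d^2 + 6*d - 7
(3) = 54*r^3 + 255*r^2 - 584*r + 260
(4) = a*(160*n^2 - 44*n - 6) - 720*n^3 + 278*n^2 + 5*n - 3
(5) = -4*l^2 + l*(-7*y - 4) + 2*y^2 - 8*y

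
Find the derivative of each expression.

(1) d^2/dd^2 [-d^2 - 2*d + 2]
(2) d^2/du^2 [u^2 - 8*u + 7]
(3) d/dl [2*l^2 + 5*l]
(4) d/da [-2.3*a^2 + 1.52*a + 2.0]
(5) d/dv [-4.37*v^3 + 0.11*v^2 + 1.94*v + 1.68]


(1) = -2
(2) = 2
(3) = 4*l + 5
(4) = 1.52 - 4.6*a
(5) = -13.11*v^2 + 0.22*v + 1.94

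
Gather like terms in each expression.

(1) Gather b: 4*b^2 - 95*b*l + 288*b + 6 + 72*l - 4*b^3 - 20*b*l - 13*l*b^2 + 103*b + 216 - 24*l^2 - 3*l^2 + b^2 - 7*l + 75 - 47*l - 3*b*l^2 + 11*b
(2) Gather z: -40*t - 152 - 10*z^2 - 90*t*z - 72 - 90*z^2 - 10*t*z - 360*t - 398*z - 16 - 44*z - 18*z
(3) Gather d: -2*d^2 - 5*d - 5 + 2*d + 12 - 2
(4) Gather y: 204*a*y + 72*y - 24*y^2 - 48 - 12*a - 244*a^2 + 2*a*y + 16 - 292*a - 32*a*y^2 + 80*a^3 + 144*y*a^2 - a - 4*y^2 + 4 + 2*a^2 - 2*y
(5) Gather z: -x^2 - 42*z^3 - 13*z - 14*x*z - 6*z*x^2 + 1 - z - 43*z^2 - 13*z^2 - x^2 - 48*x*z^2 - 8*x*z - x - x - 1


(1) = -4*b^3 + b^2*(5 - 13*l) + b*(-3*l^2 - 115*l + 402) - 27*l^2 + 18*l + 297
(2) = -400*t - 100*z^2 + z*(-100*t - 460) - 240
(3) = -2*d^2 - 3*d + 5
(4) = 80*a^3 - 242*a^2 - 305*a + y^2*(-32*a - 28) + y*(144*a^2 + 206*a + 70) - 28
(5) = -2*x^2 - 2*x - 42*z^3 + z^2*(-48*x - 56) + z*(-6*x^2 - 22*x - 14)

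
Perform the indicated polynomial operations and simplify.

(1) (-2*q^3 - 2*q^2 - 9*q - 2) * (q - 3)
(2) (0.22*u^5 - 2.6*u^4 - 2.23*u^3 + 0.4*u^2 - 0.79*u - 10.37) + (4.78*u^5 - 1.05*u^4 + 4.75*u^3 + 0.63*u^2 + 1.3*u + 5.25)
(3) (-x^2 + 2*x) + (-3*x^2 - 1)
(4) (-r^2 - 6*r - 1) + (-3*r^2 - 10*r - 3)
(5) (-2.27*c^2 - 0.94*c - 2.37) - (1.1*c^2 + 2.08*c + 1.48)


(1) = -2*q^4 + 4*q^3 - 3*q^2 + 25*q + 6
(2) = 5.0*u^5 - 3.65*u^4 + 2.52*u^3 + 1.03*u^2 + 0.51*u - 5.12
(3) = -4*x^2 + 2*x - 1
(4) = -4*r^2 - 16*r - 4
(5) = -3.37*c^2 - 3.02*c - 3.85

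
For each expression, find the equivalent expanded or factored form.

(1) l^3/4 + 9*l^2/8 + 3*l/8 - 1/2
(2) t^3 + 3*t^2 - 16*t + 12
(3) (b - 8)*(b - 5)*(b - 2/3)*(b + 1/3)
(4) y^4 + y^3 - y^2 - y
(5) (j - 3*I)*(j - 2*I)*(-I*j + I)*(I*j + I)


(1) = (l/4 + 1)*(l - 1/2)*(l + 1)
(2) = (t - 2)*(t - 1)*(t + 6)
(3) = b^4 - 40*b^3/3 + 397*b^2/9 - 94*b/9 - 80/9
(4) = y*(y - 1)*(y + 1)^2
(5) = j^4 - 5*I*j^3 - 7*j^2 + 5*I*j + 6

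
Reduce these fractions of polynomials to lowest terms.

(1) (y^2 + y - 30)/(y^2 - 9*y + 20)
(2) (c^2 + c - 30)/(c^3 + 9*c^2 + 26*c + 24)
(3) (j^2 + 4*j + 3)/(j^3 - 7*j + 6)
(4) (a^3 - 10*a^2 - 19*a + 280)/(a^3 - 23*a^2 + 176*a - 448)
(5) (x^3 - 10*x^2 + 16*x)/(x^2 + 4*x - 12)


(1) = (y + 6)/(y - 4)
(2) = (c^2 + c - 30)/(c^3 + 9*c^2 + 26*c + 24)
(3) = (j + 1)/(j^2 - 3*j + 2)
(4) = (a + 5)/(a - 8)
(5) = (x^2 - 8*x)/(x + 6)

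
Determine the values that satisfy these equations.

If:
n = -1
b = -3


Then:
b = -3
n = -1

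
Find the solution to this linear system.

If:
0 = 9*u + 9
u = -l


Then:
l = 1
u = -1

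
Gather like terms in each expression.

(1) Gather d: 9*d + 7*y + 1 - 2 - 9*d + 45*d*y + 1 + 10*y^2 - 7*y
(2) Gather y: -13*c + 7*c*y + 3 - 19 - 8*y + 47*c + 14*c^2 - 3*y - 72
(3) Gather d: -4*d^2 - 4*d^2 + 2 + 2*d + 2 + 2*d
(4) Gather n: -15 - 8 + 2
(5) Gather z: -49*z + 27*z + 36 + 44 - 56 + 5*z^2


(1) = 45*d*y + 10*y^2
(2) = 14*c^2 + 34*c + y*(7*c - 11) - 88
(3) = -8*d^2 + 4*d + 4
(4) = -21
(5) = 5*z^2 - 22*z + 24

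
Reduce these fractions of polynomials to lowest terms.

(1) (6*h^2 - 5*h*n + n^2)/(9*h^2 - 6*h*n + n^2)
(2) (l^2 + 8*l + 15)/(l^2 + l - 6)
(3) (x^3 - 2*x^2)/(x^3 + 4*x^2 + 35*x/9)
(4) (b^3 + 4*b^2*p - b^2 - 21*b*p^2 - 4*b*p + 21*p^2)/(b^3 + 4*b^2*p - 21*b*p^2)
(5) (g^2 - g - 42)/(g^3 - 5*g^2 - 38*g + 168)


(1) = (2*h - n)/(3*h - n)
(2) = (l + 5)/(l - 2)
(3) = (9*x^2 - 18*x)/(9*x^2 + 36*x + 35)
(4) = (b - 1)/b
(5) = 1/(g - 4)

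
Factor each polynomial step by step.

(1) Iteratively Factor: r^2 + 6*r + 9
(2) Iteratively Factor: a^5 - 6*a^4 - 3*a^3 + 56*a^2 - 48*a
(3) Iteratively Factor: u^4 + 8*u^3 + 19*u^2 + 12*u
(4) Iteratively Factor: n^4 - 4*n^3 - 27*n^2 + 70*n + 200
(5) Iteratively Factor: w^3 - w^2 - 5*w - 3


(1) = (r + 3)*(r + 3)
(2) = (a - 1)*(a^4 - 5*a^3 - 8*a^2 + 48*a) = (a - 1)*(a + 3)*(a^3 - 8*a^2 + 16*a) = (a - 4)*(a - 1)*(a + 3)*(a^2 - 4*a) = (a - 4)^2*(a - 1)*(a + 3)*(a)
(3) = (u)*(u^3 + 8*u^2 + 19*u + 12) = u*(u + 4)*(u^2 + 4*u + 3) = u*(u + 3)*(u + 4)*(u + 1)
(4) = (n + 4)*(n^3 - 8*n^2 + 5*n + 50) = (n - 5)*(n + 4)*(n^2 - 3*n - 10) = (n - 5)^2*(n + 4)*(n + 2)
(5) = (w - 3)*(w^2 + 2*w + 1) = (w - 3)*(w + 1)*(w + 1)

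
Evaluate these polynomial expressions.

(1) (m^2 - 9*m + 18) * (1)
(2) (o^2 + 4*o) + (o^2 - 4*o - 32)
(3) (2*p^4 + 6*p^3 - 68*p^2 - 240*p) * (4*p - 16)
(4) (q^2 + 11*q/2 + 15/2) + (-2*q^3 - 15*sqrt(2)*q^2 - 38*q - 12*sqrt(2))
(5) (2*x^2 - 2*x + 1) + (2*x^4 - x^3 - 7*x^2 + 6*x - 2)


(1) = m^2 - 9*m + 18
(2) = 2*o^2 - 32
(3) = 8*p^5 - 8*p^4 - 368*p^3 + 128*p^2 + 3840*p
(4) = -2*q^3 - 15*sqrt(2)*q^2 + q^2 - 65*q/2 - 12*sqrt(2) + 15/2
(5) = 2*x^4 - x^3 - 5*x^2 + 4*x - 1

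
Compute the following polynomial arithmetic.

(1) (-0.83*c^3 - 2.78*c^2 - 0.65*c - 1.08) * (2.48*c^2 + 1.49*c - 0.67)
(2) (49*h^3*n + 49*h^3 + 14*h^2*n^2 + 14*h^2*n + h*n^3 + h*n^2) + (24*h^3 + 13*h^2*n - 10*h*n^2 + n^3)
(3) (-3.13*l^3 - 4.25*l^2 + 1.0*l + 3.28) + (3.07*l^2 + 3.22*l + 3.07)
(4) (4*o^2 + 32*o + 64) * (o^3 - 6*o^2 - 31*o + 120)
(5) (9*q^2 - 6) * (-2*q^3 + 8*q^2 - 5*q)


(1) = -2.0584*c^5 - 8.1311*c^4 - 5.1981*c^3 - 1.7843*c^2 - 1.1737*c + 0.7236
(2) = 49*h^3*n + 73*h^3 + 14*h^2*n^2 + 27*h^2*n + h*n^3 - 9*h*n^2 + n^3
(3) = -3.13*l^3 - 1.18*l^2 + 4.22*l + 6.35
(4) = 4*o^5 + 8*o^4 - 252*o^3 - 896*o^2 + 1856*o + 7680
(5) = -18*q^5 + 72*q^4 - 33*q^3 - 48*q^2 + 30*q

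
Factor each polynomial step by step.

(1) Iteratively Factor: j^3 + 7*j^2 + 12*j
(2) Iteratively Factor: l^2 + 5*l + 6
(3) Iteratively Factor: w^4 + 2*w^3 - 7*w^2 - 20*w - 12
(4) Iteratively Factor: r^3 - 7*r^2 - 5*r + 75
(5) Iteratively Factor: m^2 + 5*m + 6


(1) = (j + 3)*(j^2 + 4*j) = j*(j + 3)*(j + 4)
(2) = (l + 3)*(l + 2)
(3) = (w - 3)*(w^3 + 5*w^2 + 8*w + 4) = (w - 3)*(w + 1)*(w^2 + 4*w + 4) = (w - 3)*(w + 1)*(w + 2)*(w + 2)
(4) = (r - 5)*(r^2 - 2*r - 15) = (r - 5)^2*(r + 3)
(5) = (m + 3)*(m + 2)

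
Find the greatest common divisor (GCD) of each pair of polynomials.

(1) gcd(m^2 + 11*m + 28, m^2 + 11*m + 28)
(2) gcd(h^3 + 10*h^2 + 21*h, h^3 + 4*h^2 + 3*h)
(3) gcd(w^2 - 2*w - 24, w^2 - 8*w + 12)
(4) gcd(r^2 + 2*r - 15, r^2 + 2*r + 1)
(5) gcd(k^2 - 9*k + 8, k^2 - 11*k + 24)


(1) = m^2 + 11*m + 28
(2) = gcd(h*(h + 3)*(h + 7), h*(h + 1)*(h + 3)) = h^2 + 3*h
(3) = gcd((w - 6)*(w + 4), (w - 6)*(w - 2)) = w - 6
(4) = gcd((r - 3)*(r + 5), (r + 1)^2) = 1
(5) = gcd((k - 8)*(k - 1), (k - 8)*(k - 3)) = k - 8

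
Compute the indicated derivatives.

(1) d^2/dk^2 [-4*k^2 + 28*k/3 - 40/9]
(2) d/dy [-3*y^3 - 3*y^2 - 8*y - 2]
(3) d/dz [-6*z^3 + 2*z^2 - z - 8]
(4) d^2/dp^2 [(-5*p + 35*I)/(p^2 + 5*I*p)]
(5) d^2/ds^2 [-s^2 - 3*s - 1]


(1) = -8
(2) = -9*y^2 - 6*y - 8
(3) = -18*z^2 + 4*z - 1
(4) = 10*(-p^3 + 21*I*p^2 - 105*p - 175*I)/(p^3*(p^3 + 15*I*p^2 - 75*p - 125*I))
(5) = -2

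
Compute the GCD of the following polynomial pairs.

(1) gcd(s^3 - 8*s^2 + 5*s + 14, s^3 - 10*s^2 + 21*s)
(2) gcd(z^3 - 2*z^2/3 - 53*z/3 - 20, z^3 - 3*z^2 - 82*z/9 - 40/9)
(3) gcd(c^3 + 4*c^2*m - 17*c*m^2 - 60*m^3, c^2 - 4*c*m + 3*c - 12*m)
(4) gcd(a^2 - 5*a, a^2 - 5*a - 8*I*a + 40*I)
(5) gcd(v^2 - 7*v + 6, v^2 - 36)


(1) = s - 7
(2) = z^2 - 11*z/3 - 20/3
(3) = gcd((c - 4*m)*(c + 3*m)*(c + 5*m), (c + 3)*(c - 4*m)) = c - 4*m
(4) = gcd(a*(a - 5), (a - 5)*(a - 8*I)) = a - 5
(5) = v - 6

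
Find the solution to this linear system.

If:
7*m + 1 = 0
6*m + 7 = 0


Then:
No Solution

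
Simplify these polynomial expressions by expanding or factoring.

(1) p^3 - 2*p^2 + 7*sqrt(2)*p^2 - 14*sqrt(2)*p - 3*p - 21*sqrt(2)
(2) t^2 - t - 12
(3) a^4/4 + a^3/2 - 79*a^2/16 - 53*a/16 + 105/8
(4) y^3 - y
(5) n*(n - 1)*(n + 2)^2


(1) = (p - 3)*(p + 1)*(p + 7*sqrt(2))
(2) = (t - 4)*(t + 3)
(3) = (a/4 + 1/2)*(a - 7/2)*(a - 3/2)*(a + 5)
(4) = y*(y - 1)*(y + 1)
(5) = n^4 + 3*n^3 - 4*n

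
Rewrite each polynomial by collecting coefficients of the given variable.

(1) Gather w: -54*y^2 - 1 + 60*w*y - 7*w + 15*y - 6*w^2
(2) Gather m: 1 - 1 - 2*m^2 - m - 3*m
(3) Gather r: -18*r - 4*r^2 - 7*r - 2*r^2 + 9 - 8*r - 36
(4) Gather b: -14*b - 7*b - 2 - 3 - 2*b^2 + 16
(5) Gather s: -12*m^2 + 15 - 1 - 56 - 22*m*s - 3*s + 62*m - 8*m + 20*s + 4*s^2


(1) = -6*w^2 + w*(60*y - 7) - 54*y^2 + 15*y - 1
(2) = -2*m^2 - 4*m
(3) = -6*r^2 - 33*r - 27
(4) = -2*b^2 - 21*b + 11
(5) = -12*m^2 + 54*m + 4*s^2 + s*(17 - 22*m) - 42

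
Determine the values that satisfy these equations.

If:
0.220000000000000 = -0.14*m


Then:
m = -1.57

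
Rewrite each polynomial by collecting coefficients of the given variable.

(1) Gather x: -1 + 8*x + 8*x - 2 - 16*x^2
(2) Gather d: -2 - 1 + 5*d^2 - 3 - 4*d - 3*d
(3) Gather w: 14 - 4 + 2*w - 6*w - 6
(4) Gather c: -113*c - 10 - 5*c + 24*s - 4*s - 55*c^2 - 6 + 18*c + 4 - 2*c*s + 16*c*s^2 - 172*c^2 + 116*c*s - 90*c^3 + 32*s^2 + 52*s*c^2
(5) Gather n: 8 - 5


(1) = -16*x^2 + 16*x - 3
(2) = 5*d^2 - 7*d - 6
(3) = 4 - 4*w
(4) = -90*c^3 + c^2*(52*s - 227) + c*(16*s^2 + 114*s - 100) + 32*s^2 + 20*s - 12
(5) = 3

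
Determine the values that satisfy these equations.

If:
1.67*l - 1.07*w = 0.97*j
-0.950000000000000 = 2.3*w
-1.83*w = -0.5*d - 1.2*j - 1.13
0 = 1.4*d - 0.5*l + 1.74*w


Then:
d = 0.09
j = -1.61
l = -1.20
w = -0.41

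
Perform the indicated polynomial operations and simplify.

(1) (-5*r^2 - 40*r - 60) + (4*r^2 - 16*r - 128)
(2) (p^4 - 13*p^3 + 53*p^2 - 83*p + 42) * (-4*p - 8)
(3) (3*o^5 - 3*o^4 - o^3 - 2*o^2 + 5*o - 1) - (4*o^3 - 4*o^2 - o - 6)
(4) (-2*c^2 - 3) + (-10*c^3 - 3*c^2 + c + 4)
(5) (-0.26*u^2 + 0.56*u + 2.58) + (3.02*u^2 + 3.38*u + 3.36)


(1) = -r^2 - 56*r - 188
(2) = -4*p^5 + 44*p^4 - 108*p^3 - 92*p^2 + 496*p - 336
(3) = 3*o^5 - 3*o^4 - 5*o^3 + 2*o^2 + 6*o + 5
(4) = -10*c^3 - 5*c^2 + c + 1
(5) = 2.76*u^2 + 3.94*u + 5.94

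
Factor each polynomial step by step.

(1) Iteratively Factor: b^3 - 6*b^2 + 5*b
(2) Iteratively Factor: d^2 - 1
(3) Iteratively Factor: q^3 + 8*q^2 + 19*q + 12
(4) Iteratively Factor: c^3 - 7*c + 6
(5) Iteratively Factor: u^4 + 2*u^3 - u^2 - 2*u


(1) = (b)*(b^2 - 6*b + 5) = b*(b - 1)*(b - 5)
(2) = (d + 1)*(d - 1)
(3) = (q + 1)*(q^2 + 7*q + 12) = (q + 1)*(q + 4)*(q + 3)
(4) = (c + 3)*(c^2 - 3*c + 2) = (c - 2)*(c + 3)*(c - 1)
(5) = (u)*(u^3 + 2*u^2 - u - 2) = u*(u + 1)*(u^2 + u - 2) = u*(u + 1)*(u + 2)*(u - 1)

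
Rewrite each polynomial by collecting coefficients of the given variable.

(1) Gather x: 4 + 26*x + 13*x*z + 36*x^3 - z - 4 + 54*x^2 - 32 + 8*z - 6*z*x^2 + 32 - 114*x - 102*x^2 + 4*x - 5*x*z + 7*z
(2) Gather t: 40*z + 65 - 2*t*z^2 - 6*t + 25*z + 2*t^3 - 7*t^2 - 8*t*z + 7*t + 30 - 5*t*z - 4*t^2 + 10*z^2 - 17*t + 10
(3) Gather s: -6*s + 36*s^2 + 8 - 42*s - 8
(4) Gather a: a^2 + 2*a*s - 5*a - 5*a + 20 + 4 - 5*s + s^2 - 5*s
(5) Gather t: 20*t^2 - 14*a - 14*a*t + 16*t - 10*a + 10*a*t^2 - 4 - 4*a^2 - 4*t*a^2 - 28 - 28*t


(1) = 36*x^3 + x^2*(-6*z - 48) + x*(8*z - 84) + 14*z
(2) = 2*t^3 - 11*t^2 + t*(-2*z^2 - 13*z - 16) + 10*z^2 + 65*z + 105
(3) = 36*s^2 - 48*s
(4) = a^2 + a*(2*s - 10) + s^2 - 10*s + 24
(5) = -4*a^2 - 24*a + t^2*(10*a + 20) + t*(-4*a^2 - 14*a - 12) - 32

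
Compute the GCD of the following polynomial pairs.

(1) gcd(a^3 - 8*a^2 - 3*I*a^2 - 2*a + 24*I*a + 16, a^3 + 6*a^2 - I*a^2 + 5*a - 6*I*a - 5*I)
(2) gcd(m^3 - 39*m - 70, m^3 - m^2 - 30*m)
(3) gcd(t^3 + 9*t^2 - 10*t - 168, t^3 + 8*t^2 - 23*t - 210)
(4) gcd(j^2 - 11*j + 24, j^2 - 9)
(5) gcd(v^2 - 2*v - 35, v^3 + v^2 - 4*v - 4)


(1) = a - I
(2) = m + 5
(3) = t^2 + 13*t + 42
(4) = j - 3
(5) = gcd((v - 7)*(v + 5), (v - 2)*(v + 1)*(v + 2)) = 1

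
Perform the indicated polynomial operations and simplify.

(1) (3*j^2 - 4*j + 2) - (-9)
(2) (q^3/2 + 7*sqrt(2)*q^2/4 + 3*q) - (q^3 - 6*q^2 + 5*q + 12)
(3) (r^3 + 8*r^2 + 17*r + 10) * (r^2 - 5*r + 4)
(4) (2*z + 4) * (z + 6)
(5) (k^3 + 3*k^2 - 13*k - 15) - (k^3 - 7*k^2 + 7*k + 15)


(1) = 3*j^2 - 4*j + 11
(2) = -q^3/2 + 7*sqrt(2)*q^2/4 + 6*q^2 - 2*q - 12
(3) = r^5 + 3*r^4 - 19*r^3 - 43*r^2 + 18*r + 40
(4) = 2*z^2 + 16*z + 24
(5) = 10*k^2 - 20*k - 30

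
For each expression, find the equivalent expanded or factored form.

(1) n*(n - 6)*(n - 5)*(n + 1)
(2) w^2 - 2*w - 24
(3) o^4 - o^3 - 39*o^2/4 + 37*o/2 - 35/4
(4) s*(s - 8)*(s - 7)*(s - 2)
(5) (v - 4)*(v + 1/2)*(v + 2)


(1) = n^4 - 10*n^3 + 19*n^2 + 30*n
(2) = (w - 6)*(w + 4)
(3) = (o - 5/2)*(o - 1)^2*(o + 7/2)
(4) = s^4 - 17*s^3 + 86*s^2 - 112*s
(5) = v^3 - 3*v^2/2 - 9*v - 4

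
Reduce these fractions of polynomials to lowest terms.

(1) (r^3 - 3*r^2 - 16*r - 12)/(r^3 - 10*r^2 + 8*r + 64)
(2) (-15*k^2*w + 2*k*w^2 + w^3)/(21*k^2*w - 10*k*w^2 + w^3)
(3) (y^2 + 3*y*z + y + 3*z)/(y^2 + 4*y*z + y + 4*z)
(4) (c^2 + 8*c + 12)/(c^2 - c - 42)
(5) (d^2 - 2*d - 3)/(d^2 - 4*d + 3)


(1) = (r^2 - 5*r - 6)/(r^2 - 12*r + 32)
(2) = (5*k + w)/(-7*k + w)
(3) = (y + 3*z)/(y + 4*z)
(4) = (c + 2)/(c - 7)
(5) = (d + 1)/(d - 1)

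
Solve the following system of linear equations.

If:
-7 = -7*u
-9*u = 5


Then:
No Solution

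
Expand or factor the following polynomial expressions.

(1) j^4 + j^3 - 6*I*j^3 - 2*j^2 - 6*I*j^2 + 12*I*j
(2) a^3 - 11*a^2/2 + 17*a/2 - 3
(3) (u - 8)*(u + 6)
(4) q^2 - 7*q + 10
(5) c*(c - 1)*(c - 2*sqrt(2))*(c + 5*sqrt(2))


(1) = j*(j - 1)*(j + 2)*(j - 6*I)
(2) = (a - 3)*(a - 2)*(a - 1/2)
(3) = u^2 - 2*u - 48
(4) = (q - 5)*(q - 2)
(5) = c^4 - c^3 + 3*sqrt(2)*c^3 - 20*c^2 - 3*sqrt(2)*c^2 + 20*c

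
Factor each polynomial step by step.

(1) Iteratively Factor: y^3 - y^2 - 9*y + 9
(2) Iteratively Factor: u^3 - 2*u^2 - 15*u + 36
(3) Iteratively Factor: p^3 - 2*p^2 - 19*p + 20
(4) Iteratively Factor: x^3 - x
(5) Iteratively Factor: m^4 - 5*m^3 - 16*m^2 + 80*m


(1) = (y + 3)*(y^2 - 4*y + 3) = (y - 1)*(y + 3)*(y - 3)
(2) = (u - 3)*(u^2 + u - 12) = (u - 3)*(u + 4)*(u - 3)
(3) = (p + 4)*(p^2 - 6*p + 5) = (p - 5)*(p + 4)*(p - 1)
(4) = (x - 1)*(x^2 + x) = x*(x - 1)*(x + 1)
(5) = (m - 4)*(m^3 - m^2 - 20*m) = (m - 5)*(m - 4)*(m^2 + 4*m) = (m - 5)*(m - 4)*(m + 4)*(m)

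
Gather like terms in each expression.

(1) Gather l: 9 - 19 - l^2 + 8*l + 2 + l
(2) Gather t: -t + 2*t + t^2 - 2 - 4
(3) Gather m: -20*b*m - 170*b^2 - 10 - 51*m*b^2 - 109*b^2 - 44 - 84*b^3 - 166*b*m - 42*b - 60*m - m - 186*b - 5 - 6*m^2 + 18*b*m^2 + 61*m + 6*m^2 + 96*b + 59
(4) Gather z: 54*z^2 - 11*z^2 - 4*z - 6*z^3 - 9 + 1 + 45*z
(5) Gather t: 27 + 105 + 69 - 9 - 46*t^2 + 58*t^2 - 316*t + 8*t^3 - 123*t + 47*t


(1) = -l^2 + 9*l - 8
(2) = t^2 + t - 6
(3) = -84*b^3 - 279*b^2 + 18*b*m^2 - 132*b + m*(-51*b^2 - 186*b)
(4) = -6*z^3 + 43*z^2 + 41*z - 8
(5) = 8*t^3 + 12*t^2 - 392*t + 192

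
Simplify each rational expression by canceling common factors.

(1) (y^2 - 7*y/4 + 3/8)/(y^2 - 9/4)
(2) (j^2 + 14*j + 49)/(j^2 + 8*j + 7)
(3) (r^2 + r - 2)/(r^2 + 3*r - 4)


(1) = (4*y - 1)/(4*y + 6)
(2) = (j + 7)/(j + 1)
(3) = (r + 2)/(r + 4)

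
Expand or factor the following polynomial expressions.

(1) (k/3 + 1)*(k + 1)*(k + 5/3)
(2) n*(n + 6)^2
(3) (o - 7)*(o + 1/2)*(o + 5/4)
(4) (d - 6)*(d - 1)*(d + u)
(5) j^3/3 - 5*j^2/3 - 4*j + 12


(1) = k^3/3 + 17*k^2/9 + 29*k/9 + 5/3
(2) = n^3 + 12*n^2 + 36*n
(3) = o^3 - 21*o^2/4 - 93*o/8 - 35/8
(4) = d^3 + d^2*u - 7*d^2 - 7*d*u + 6*d + 6*u
(5) = (j/3 + 1)*(j - 6)*(j - 2)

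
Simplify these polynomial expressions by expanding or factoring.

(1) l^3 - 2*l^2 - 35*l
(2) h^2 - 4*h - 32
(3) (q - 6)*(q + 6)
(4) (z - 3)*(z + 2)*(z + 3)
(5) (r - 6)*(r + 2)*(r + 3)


(1) = l*(l - 7)*(l + 5)
(2) = (h - 8)*(h + 4)
(3) = q^2 - 36
(4) = z^3 + 2*z^2 - 9*z - 18
(5) = r^3 - r^2 - 24*r - 36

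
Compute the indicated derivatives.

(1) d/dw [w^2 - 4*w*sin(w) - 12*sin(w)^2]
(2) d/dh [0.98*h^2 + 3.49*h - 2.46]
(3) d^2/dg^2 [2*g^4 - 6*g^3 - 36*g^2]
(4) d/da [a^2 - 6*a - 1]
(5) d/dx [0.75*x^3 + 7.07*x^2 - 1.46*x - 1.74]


(1) = -4*w*cos(w) + 2*w - 4*sin(w) - 12*sin(2*w)
(2) = 1.96*h + 3.49
(3) = 24*g^2 - 36*g - 72
(4) = 2*a - 6
(5) = 2.25*x^2 + 14.14*x - 1.46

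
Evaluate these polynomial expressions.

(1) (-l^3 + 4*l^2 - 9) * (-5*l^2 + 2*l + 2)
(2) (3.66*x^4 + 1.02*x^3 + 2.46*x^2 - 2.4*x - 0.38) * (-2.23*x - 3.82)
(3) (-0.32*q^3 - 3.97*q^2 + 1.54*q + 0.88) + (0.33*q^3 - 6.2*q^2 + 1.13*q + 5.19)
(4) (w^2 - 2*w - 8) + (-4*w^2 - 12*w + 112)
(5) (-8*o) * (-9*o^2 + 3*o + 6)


(1) = 5*l^5 - 22*l^4 + 6*l^3 + 53*l^2 - 18*l - 18
(2) = -8.1618*x^5 - 16.2558*x^4 - 9.3822*x^3 - 4.0452*x^2 + 10.0154*x + 1.4516
(3) = 0.01*q^3 - 10.17*q^2 + 2.67*q + 6.07
(4) = -3*w^2 - 14*w + 104
(5) = 72*o^3 - 24*o^2 - 48*o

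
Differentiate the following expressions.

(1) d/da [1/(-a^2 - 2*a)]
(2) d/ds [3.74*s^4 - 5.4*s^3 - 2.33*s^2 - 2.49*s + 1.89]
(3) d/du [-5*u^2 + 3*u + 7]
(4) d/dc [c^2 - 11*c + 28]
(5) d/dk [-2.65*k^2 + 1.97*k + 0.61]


(1) = 2*(a + 1)/(a^2*(a + 2)^2)
(2) = 14.96*s^3 - 16.2*s^2 - 4.66*s - 2.49
(3) = 3 - 10*u
(4) = 2*c - 11
(5) = 1.97 - 5.3*k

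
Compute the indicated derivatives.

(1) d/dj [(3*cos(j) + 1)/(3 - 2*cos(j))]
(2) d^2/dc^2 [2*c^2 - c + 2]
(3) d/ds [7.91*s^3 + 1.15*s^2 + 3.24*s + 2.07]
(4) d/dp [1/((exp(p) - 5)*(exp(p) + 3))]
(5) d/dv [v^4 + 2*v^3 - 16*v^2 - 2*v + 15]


(1) = -11*sin(j)/(2*cos(j) - 3)^2
(2) = 4
(3) = 23.73*s^2 + 2.3*s + 3.24
(4) = 2*(1 - exp(p))*exp(p)/(exp(4*p) - 4*exp(3*p) - 26*exp(2*p) + 60*exp(p) + 225)
(5) = 4*v^3 + 6*v^2 - 32*v - 2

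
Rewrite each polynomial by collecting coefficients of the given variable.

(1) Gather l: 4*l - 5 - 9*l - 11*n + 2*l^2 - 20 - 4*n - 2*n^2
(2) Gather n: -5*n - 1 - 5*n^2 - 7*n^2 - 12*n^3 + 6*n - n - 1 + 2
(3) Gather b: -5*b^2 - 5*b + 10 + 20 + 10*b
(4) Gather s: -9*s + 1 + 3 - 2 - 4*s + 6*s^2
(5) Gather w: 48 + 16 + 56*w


(1) = 2*l^2 - 5*l - 2*n^2 - 15*n - 25
(2) = -12*n^3 - 12*n^2
(3) = -5*b^2 + 5*b + 30
(4) = 6*s^2 - 13*s + 2
(5) = 56*w + 64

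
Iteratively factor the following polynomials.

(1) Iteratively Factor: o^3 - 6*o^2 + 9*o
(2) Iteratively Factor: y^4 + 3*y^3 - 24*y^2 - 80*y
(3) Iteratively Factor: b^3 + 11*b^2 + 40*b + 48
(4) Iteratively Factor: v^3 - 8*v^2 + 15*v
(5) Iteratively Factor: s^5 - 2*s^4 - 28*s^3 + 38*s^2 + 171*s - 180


(1) = (o - 3)*(o^2 - 3*o) = o*(o - 3)*(o - 3)
(2) = (y + 4)*(y^3 - y^2 - 20*y) = (y + 4)^2*(y^2 - 5*y) = (y - 5)*(y + 4)^2*(y)
(3) = (b + 4)*(b^2 + 7*b + 12) = (b + 4)^2*(b + 3)
(4) = (v - 5)*(v^2 - 3*v) = (v - 5)*(v - 3)*(v)
(5) = (s + 3)*(s^4 - 5*s^3 - 13*s^2 + 77*s - 60) = (s - 3)*(s + 3)*(s^3 - 2*s^2 - 19*s + 20) = (s - 3)*(s - 1)*(s + 3)*(s^2 - s - 20) = (s - 5)*(s - 3)*(s - 1)*(s + 3)*(s + 4)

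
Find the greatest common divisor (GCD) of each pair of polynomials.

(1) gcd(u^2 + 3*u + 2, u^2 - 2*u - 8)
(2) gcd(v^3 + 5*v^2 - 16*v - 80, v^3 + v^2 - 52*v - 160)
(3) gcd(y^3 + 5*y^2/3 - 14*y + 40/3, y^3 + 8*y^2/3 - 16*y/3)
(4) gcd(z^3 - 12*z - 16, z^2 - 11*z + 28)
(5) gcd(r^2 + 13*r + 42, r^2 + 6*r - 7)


(1) = gcd((u + 1)*(u + 2), (u - 4)*(u + 2)) = u + 2
(2) = gcd((v - 4)*(v + 4)*(v + 5), (v - 8)*(v + 4)*(v + 5)) = v^2 + 9*v + 20
(3) = gcd((y - 2)*(y - 4/3)*(y + 5), y*(y - 4/3)*(y + 4)) = y - 4/3
(4) = z - 4
(5) = r + 7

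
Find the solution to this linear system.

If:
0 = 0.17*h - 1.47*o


Then:
h = 8.64705882352941*o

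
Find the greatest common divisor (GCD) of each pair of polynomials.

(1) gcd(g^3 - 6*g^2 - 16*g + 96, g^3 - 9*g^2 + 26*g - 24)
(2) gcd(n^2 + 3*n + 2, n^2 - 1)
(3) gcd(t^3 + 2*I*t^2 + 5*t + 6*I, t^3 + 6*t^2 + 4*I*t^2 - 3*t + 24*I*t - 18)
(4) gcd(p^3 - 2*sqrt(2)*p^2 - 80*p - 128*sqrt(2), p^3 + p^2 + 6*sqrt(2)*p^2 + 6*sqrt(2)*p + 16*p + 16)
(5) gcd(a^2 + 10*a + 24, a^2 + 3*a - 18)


(1) = gcd((g - 6)*(g - 4)*(g + 4), (g - 4)*(g - 3)*(g - 2)) = g - 4
(2) = gcd((n + 1)*(n + 2), (n - 1)*(n + 1)) = n + 1
(3) = t^2 + 4*I*t - 3
(4) = gcd((p - 8*sqrt(2))*(p + 2*sqrt(2))*(p + 4*sqrt(2)), (p + 1)*(p + 2*sqrt(2))*(p + 4*sqrt(2))) = p^2 + 6*sqrt(2)*p + 16
(5) = a + 6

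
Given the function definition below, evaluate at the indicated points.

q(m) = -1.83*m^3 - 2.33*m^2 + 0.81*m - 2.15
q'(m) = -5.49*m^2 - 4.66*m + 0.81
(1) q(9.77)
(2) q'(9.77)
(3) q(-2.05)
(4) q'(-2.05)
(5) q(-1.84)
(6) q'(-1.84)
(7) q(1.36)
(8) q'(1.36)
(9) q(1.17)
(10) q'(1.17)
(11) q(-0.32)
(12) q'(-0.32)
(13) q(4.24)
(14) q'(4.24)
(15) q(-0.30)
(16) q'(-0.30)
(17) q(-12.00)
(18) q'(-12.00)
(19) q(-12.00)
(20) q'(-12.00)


(1) = -1923.25
(2) = -568.75
(3) = 2.16
(4) = -12.71
(5) = -0.13
(6) = -9.20
(7) = -9.96
(8) = -15.68
(9) = -7.32
(10) = -12.16
(11) = -2.59
(12) = 1.74
(13) = -180.10
(14) = -117.65
(15) = -2.55
(16) = 1.71
(17) = 2814.85
(18) = -733.83
(19) = 2814.85
(20) = -733.83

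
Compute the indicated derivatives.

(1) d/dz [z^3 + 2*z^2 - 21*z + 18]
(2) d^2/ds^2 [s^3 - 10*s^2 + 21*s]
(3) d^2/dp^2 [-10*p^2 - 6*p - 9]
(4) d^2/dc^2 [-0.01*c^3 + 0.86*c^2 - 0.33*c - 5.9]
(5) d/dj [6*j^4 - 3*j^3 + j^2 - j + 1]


(1) = 3*z^2 + 4*z - 21
(2) = 6*s - 20
(3) = -20
(4) = 1.72 - 0.06*c
(5) = 24*j^3 - 9*j^2 + 2*j - 1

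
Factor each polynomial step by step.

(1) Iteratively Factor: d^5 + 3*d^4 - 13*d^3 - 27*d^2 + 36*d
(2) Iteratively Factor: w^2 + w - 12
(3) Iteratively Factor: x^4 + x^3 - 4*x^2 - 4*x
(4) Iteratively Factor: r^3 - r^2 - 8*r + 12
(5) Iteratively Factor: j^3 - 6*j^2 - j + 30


(1) = (d + 4)*(d^4 - d^3 - 9*d^2 + 9*d) = (d - 3)*(d + 4)*(d^3 + 2*d^2 - 3*d) = (d - 3)*(d + 3)*(d + 4)*(d^2 - d) = (d - 3)*(d - 1)*(d + 3)*(d + 4)*(d)
(2) = (w + 4)*(w - 3)
(3) = (x - 2)*(x^3 + 3*x^2 + 2*x) = (x - 2)*(x + 1)*(x^2 + 2*x) = x*(x - 2)*(x + 1)*(x + 2)
(4) = (r + 3)*(r^2 - 4*r + 4) = (r - 2)*(r + 3)*(r - 2)
(5) = (j - 3)*(j^2 - 3*j - 10) = (j - 3)*(j + 2)*(j - 5)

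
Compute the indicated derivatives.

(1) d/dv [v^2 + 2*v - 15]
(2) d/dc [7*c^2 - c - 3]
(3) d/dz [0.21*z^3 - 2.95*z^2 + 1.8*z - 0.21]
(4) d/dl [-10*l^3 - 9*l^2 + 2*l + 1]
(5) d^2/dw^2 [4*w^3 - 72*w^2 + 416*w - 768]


(1) = 2*v + 2
(2) = 14*c - 1
(3) = 0.63*z^2 - 5.9*z + 1.8
(4) = -30*l^2 - 18*l + 2
(5) = 24*w - 144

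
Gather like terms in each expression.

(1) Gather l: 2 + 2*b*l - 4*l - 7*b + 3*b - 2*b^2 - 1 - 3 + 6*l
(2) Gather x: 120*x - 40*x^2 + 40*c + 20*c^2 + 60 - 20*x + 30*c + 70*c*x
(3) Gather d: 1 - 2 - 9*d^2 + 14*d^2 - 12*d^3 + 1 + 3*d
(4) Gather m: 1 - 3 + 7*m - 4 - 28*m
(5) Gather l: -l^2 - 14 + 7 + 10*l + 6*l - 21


(1) = -2*b^2 - 4*b + l*(2*b + 2) - 2
(2) = 20*c^2 + 70*c - 40*x^2 + x*(70*c + 100) + 60
(3) = -12*d^3 + 5*d^2 + 3*d
(4) = -21*m - 6
(5) = -l^2 + 16*l - 28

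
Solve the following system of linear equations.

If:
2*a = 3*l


Then:
a = 3*l/2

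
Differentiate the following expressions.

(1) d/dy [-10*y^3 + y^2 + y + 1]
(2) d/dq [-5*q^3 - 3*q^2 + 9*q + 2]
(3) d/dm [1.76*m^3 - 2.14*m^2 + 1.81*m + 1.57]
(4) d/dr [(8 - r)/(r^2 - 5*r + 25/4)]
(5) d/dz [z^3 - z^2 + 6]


(1) = -30*y^2 + 2*y + 1
(2) = -15*q^2 - 6*q + 9
(3) = 5.28*m^2 - 4.28*m + 1.81
(4) = 4*(2*r - 27)/(8*r^3 - 60*r^2 + 150*r - 125)
(5) = z*(3*z - 2)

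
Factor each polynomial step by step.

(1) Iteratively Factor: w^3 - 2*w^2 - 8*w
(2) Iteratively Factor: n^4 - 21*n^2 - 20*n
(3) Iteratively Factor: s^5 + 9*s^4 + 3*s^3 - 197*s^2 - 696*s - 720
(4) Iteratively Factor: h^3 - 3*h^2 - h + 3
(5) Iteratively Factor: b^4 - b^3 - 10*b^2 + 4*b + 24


(1) = (w + 2)*(w^2 - 4*w) = w*(w + 2)*(w - 4)
(2) = (n + 4)*(n^3 - 4*n^2 - 5*n) = n*(n + 4)*(n^2 - 4*n - 5) = n*(n - 5)*(n + 4)*(n + 1)
(3) = (s + 3)*(s^4 + 6*s^3 - 15*s^2 - 152*s - 240) = (s - 5)*(s + 3)*(s^3 + 11*s^2 + 40*s + 48) = (s - 5)*(s + 3)*(s + 4)*(s^2 + 7*s + 12) = (s - 5)*(s + 3)*(s + 4)^2*(s + 3)
(4) = (h - 1)*(h^2 - 2*h - 3) = (h - 1)*(h + 1)*(h - 3)
(5) = (b + 2)*(b^3 - 3*b^2 - 4*b + 12) = (b + 2)^2*(b^2 - 5*b + 6) = (b - 2)*(b + 2)^2*(b - 3)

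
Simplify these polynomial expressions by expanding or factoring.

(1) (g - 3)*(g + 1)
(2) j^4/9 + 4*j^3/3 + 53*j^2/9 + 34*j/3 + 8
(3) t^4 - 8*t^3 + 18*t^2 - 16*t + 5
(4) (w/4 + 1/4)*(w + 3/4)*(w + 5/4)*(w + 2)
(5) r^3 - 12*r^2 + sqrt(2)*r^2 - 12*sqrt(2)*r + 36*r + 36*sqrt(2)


(1) = g^2 - 2*g - 3
(2) = (j/3 + 1)^2*(j + 2)*(j + 4)
(3) = (t - 5)*(t - 1)^3
(4) = w^4/4 + 5*w^3/4 + 143*w^2/64 + 109*w/64 + 15/32
(5) = (r - 6)^2*(r + sqrt(2))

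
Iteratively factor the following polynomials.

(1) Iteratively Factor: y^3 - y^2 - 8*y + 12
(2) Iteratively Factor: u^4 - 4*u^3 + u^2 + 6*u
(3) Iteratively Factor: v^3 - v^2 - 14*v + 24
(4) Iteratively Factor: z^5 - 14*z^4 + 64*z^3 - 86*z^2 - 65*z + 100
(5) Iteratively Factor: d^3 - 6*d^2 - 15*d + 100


(1) = (y + 3)*(y^2 - 4*y + 4) = (y - 2)*(y + 3)*(y - 2)
(2) = (u)*(u^3 - 4*u^2 + u + 6) = u*(u + 1)*(u^2 - 5*u + 6) = u*(u - 2)*(u + 1)*(u - 3)
(3) = (v - 2)*(v^2 + v - 12) = (v - 2)*(v + 4)*(v - 3)
(4) = (z + 1)*(z^4 - 15*z^3 + 79*z^2 - 165*z + 100) = (z - 1)*(z + 1)*(z^3 - 14*z^2 + 65*z - 100) = (z - 5)*(z - 1)*(z + 1)*(z^2 - 9*z + 20) = (z - 5)^2*(z - 1)*(z + 1)*(z - 4)
(5) = (d - 5)*(d^2 - d - 20) = (d - 5)*(d + 4)*(d - 5)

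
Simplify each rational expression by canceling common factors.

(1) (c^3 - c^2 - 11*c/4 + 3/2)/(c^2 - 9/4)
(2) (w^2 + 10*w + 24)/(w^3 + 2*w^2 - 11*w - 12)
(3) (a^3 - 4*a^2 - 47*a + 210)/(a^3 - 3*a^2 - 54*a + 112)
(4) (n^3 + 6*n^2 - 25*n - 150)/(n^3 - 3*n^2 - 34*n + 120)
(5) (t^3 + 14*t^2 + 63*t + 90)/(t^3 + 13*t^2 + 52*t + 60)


(1) = (2*c^2 - 5*c + 2)/(2*c - 3)
(2) = (w + 6)/(w^2 - 2*w - 3)
(3) = (a^2 - 11*a + 30)/(a^2 - 10*a + 16)
(4) = (n + 5)/(n - 4)
(5) = (t + 3)/(t + 2)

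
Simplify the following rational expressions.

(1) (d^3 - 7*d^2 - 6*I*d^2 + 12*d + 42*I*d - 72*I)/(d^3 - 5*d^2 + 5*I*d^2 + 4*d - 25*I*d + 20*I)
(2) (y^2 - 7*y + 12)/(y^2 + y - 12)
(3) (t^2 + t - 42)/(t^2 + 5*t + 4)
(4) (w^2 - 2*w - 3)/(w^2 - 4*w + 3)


(1) = (d^2 + d*(-3 - 6*I) + 18*I)/(d^2 + d*(-1 + 5*I) - 5*I)
(2) = (y - 4)/(y + 4)
(3) = (t^2 + t - 42)/(t^2 + 5*t + 4)
(4) = (w + 1)/(w - 1)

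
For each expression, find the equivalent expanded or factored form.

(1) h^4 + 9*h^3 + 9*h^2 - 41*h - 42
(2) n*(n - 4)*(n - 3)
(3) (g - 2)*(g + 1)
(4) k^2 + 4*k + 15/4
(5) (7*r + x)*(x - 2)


(1) = (h - 2)*(h + 1)*(h + 3)*(h + 7)
(2) = n^3 - 7*n^2 + 12*n
(3) = g^2 - g - 2
(4) = (k + 3/2)*(k + 5/2)
(5) = 7*r*x - 14*r + x^2 - 2*x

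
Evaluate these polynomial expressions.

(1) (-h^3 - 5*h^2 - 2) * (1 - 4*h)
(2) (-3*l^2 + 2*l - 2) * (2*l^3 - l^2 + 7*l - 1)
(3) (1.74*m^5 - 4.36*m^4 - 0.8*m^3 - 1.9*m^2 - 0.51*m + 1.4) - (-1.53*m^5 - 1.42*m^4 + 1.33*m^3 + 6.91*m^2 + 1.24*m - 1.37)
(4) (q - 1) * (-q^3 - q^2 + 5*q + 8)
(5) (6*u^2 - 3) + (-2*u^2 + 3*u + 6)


(1) = 4*h^4 + 19*h^3 - 5*h^2 + 8*h - 2
(2) = -6*l^5 + 7*l^4 - 27*l^3 + 19*l^2 - 16*l + 2
(3) = 3.27*m^5 - 2.94*m^4 - 2.13*m^3 - 8.81*m^2 - 1.75*m + 2.77
(4) = -q^4 + 6*q^2 + 3*q - 8
(5) = 4*u^2 + 3*u + 3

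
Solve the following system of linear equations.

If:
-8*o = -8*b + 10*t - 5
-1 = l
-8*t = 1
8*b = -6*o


Then:
b = -75/224
l = -1
o = 25/56
t = -1/8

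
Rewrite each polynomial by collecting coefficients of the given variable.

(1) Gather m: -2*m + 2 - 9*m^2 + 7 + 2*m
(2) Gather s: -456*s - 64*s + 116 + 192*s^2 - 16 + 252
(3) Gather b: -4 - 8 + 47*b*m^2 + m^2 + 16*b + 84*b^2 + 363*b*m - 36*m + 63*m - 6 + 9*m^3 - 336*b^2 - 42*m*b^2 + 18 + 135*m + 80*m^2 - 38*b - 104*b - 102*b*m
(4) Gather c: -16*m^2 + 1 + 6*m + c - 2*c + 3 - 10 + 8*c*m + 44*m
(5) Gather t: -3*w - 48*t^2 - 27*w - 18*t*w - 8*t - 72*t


(1) = 9 - 9*m^2
(2) = 192*s^2 - 520*s + 352
(3) = b^2*(-42*m - 252) + b*(47*m^2 + 261*m - 126) + 9*m^3 + 81*m^2 + 162*m
(4) = c*(8*m - 1) - 16*m^2 + 50*m - 6
(5) = -48*t^2 + t*(-18*w - 80) - 30*w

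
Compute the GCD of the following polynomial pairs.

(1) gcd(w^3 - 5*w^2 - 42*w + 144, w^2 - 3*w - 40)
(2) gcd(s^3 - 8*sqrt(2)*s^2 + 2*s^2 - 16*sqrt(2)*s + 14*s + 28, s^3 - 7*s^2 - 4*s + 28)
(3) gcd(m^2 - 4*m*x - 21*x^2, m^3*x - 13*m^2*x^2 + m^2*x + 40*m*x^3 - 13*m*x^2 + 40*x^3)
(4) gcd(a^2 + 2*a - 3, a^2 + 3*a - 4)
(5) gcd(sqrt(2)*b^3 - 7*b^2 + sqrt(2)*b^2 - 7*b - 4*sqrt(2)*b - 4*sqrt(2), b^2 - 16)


(1) = w - 8
(2) = gcd((s + 2)*(s - 7*sqrt(2))*(s - sqrt(2)), (s - 7)*(s - 2)*(s + 2)) = s + 2
(3) = 1
(4) = a - 1
(5) = 1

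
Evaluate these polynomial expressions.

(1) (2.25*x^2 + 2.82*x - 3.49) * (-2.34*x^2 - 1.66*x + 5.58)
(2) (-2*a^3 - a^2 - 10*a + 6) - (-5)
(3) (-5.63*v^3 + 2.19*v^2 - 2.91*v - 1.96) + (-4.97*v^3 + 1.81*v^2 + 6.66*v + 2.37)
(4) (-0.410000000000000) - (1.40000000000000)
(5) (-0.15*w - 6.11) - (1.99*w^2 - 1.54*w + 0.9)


(1) = -5.265*x^4 - 10.3338*x^3 + 16.0404*x^2 + 21.529*x - 19.4742
(2) = -2*a^3 - a^2 - 10*a + 11
(3) = -10.6*v^3 + 4.0*v^2 + 3.75*v + 0.41
(4) = -1.81000000000000
(5) = -1.99*w^2 + 1.39*w - 7.01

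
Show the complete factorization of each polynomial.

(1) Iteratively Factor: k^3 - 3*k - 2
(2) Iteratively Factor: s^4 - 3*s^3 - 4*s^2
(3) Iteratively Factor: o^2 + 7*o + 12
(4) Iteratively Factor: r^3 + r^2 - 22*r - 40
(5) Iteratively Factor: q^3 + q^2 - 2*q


(1) = (k + 1)*(k^2 - k - 2) = (k + 1)^2*(k - 2)
(2) = (s + 1)*(s^3 - 4*s^2) = s*(s + 1)*(s^2 - 4*s) = s^2*(s + 1)*(s - 4)
(3) = (o + 3)*(o + 4)
(4) = (r + 2)*(r^2 - r - 20) = (r + 2)*(r + 4)*(r - 5)
(5) = (q + 2)*(q^2 - q) = (q - 1)*(q + 2)*(q)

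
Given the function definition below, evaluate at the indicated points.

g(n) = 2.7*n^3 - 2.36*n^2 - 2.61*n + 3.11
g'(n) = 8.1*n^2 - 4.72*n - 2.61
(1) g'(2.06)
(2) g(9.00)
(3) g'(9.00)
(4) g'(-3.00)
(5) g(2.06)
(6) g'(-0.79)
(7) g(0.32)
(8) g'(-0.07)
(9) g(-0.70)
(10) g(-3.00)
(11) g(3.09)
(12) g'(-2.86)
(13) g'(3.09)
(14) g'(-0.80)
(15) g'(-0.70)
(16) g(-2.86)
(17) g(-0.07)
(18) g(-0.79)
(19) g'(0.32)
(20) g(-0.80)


(1) = 22.04
(2) = 1756.76
(3) = 611.01
(4) = 84.45
(5) = 11.32
(6) = 6.17
(7) = 2.12
(8) = -2.24
(9) = 2.85
(10) = -83.20
(11) = 52.17
(12) = 77.14
(13) = 60.14
(14) = 6.35
(15) = 4.66
(16) = -71.89
(17) = 3.28
(18) = 2.37
(19) = -3.29
(20) = 2.31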